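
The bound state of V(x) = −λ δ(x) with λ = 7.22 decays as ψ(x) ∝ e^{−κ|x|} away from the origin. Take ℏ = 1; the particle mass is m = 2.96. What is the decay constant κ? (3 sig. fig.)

κ = 21.4

Integrate −(ℏ²/2m)ψ'' − λδ(x)ψ = Eψ from −ε to +ε: the ψ'' term gives ψ'(0⁺) − ψ'(0⁻) and the δ term gives −(2mλ/ℏ²)ψ(0).
With ψ ∝ e^{−κ|x|} this yields −2κ = −2mλ/ℏ², so κ = mλ/ℏ² = 21.37.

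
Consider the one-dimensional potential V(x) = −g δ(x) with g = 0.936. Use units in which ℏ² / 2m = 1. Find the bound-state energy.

For x ≠ 0 the bound state is ψ ∝ e^{−κ|x|}; integrating the TISE across the delta gives the cusp condition 2κ = 2mg/ℏ², so κ = 0.4680.
Then E = −ℏ²κ²/(2m) = −mg²/(2ℏ²) = -0.2190.

E = -0.219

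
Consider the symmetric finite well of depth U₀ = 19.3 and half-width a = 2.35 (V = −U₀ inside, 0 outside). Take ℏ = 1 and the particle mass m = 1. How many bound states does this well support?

N = 10

Define the well-strength parameter z₀ = (a/ℏ)√(2mU₀) = 2.35 × √(2·1·19.3) = 14.60.
A new bound state (alternating even/odd) appears each time z₀ passes a multiple of π/2, so N = ⌊2z₀/π⌋ + 1 = ⌊9.295⌋ + 1 = 10.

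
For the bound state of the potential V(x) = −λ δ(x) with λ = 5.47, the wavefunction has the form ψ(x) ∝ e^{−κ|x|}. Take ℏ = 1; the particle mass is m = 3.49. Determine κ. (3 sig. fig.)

Integrate −(ℏ²/2m)ψ'' − λδ(x)ψ = Eψ from −ε to +ε: the ψ'' term gives ψ'(0⁺) − ψ'(0⁻) and the δ term gives −(2mλ/ℏ²)ψ(0).
With ψ ∝ e^{−κ|x|} this yields −2κ = −2mλ/ℏ², so κ = mλ/ℏ² = 19.09.

κ = 19.1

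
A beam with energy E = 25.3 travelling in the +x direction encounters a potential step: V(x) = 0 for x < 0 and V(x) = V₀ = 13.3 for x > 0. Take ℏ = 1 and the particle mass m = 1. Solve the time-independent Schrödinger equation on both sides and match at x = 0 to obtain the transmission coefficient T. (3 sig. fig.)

The wavenumbers are k₁ = √(2mE)/ℏ = 7.113 on the left and k₂ = √(2m(E − V₀))/ℏ = 4.899 on the right.
Continuity of ψ and ψ′ at the step yields the reflection amplitude r = (k₁ − k₂)/(k₁ + k₂) = 0.1843; thus R = |r|² = 0.03398, T = 0.9660.

T = 0.966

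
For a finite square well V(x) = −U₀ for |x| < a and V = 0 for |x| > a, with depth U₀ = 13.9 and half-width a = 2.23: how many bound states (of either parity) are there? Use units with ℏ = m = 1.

The dimensionless depth is z₀ = a√(2mU₀)/ℏ = 2.23 × √(27.80) = 11.76.
A new bound state (alternating even/odd) appears each time z₀ passes a multiple of π/2, so N = ⌊2z₀/π⌋ + 1 = ⌊7.485⌋ + 1 = 8.

N = 8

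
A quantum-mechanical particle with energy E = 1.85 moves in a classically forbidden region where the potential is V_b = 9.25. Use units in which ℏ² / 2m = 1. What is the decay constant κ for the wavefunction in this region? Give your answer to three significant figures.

Since E < V_b the TISE in this region is ψ'' = κ²ψ with κ = √(2m(V_b − E))/ℏ.
κ = √(2 × 0.5 × 7.4) = 2.720.

κ = 2.72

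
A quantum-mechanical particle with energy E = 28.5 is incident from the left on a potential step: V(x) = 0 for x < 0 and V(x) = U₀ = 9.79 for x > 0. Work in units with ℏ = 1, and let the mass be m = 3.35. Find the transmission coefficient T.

T = 0.989

On each side the TISE gives plane waves with k = √(2m(E − V))/ℏ: k₁ = √(2·3.35·28.5) = 13.82, k₂ = √(2·3.35·18.71) = 11.20.
Matching ψ and ψ′ at x = 0 gives r = (k₁ − k₂)/(k₁ + k₂), so R = r² = 0.01099 and T = 1 − R = 0.9890.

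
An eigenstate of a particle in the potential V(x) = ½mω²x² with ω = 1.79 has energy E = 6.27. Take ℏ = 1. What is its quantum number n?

n = 3

E_n = ℏω(n + ½) ⇒ n = E/(ℏω) − ½ = 6.27/1.79 − 0.5 = 3.003 → n = 3.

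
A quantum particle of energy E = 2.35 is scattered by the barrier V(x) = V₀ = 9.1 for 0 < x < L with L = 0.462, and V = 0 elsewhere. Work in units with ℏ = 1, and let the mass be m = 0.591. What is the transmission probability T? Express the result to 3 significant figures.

Since E < V₀ the interior solution is evanescent with decay constant κ = √(2m(V₀ − E))/ℏ = 2.825.
κL = 1.305, sinh(κL) = 1.708.
The exact tunnelling result is T⁻¹ = 1 + V₀² sinh²(κL) / [4E(V₀ − E)] = 4.808, so T = 0.208.

T = 0.208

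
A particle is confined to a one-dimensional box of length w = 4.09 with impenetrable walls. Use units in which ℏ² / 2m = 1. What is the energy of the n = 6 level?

E = 21.2

Requiring ψ(0) = ψ(w) = 0 quantises k = nπ/w, hence E_n = ℏ²k²/2m = n²π²ℏ²/(2mw²).
E_6 = 6² × π² / (2 × 0.5 × 4.09²) = 21.24.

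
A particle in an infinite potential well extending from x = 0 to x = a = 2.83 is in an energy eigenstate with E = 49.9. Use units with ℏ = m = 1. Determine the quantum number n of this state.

For an infinite well E_n = n²π²ℏ²/(2ma²), so n = (a/πℏ)√(2mE).
n = (2.83/π) × √(2 × 1 × 49.9) = 8.999 → n = 9.

n = 9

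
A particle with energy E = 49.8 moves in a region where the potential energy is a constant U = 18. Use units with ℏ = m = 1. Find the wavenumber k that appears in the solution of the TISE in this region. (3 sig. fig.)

With E > U the solution is oscillatory, ψ ∝ e^{±ikx} with k = √(2m(E − U))/ℏ.
k = √(2 × 1 × 31.8) = 7.975.

k = 7.97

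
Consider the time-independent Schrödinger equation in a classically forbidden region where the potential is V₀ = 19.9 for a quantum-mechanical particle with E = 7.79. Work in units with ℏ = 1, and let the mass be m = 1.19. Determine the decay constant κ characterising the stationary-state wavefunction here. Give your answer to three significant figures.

Since E < V₀ the TISE in this region is ψ'' = κ²ψ with κ = √(2m(V₀ − E))/ℏ.
κ = √(2 × 1.19 × 12.11) = 5.369.

κ = 5.37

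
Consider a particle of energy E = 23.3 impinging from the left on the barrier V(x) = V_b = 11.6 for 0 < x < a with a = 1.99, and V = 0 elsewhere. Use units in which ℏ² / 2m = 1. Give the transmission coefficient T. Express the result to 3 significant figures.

E > V_b: inside the barrier k₂ = √(2m(E − V_b))/ℏ = 3.421, k₂a = 6.807.
T = [1 + V_b² sin²(k₂a) / (4E(E − V_b))]⁻¹ = 1/1.031 = 0.970.

T = 0.970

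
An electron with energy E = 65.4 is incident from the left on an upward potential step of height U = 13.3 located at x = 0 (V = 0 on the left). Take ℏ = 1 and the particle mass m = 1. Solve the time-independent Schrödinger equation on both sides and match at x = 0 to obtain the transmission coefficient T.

T = 0.997

The wavenumbers are k₁ = √(2mE)/ℏ = 11.44 on the left and k₂ = √(2m(E − U))/ℏ = 10.21 on the right.
Matching ψ and ψ′ at x = 0 gives r = (k₁ − k₂)/(k₁ + k₂), so R = r² = 0.003224 and T = 1 − R = 0.9968.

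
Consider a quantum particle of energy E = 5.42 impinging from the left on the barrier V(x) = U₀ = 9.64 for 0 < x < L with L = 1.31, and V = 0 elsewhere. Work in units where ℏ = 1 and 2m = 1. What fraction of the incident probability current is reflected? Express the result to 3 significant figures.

R = 0.982

Since E < U₀ the interior solution is evanescent with decay constant κ = √(2m(U₀ − E))/ℏ = 2.054.
κL = 2.691, sinh(κL) = 7.340.
Matching ψ, ψ′ at both faces gives T = [1 + U₀² sinh²(κL) / (4E(U₀ − E))]⁻¹ = 1/55.72 = 0.0179.
R = 1 − T = 0.982.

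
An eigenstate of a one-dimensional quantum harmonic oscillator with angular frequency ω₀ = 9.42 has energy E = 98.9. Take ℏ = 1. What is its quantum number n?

n = 10

E_n = ℏω₀(n + ½) ⇒ n = E/(ℏω₀) − ½ = 98.9/9.42 − 0.5 = 9.999 → n = 10.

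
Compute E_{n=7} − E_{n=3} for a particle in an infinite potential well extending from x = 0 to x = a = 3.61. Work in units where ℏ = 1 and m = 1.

E_n = n²π²ℏ²/(2ma²), so ΔE = (7² − 3²) π²ℏ²/(2ma²).
ΔE = 40 × π² / (2 × 1 × 3.61²) = 15.15.

ΔE = 15.1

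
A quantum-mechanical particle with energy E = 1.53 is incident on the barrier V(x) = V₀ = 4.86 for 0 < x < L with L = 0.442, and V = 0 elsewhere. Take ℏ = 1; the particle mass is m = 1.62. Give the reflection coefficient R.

R = 0.825

Since E < V₀ the interior solution is evanescent with decay constant κ = √(2m(V₀ − E))/ℏ = 3.285.
κL = 1.452, sinh(κL) = 2.018.
Matching ψ, ψ′ at both faces gives T = [1 + V₀² sinh²(κL) / (4E(V₀ − E))]⁻¹ = 1/5.722 = 0.175.
R = 1 − T = 0.825.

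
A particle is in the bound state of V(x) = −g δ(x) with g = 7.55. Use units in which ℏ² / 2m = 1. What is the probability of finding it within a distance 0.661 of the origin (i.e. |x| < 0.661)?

The normalised bound state is ψ = √κ e^{−κ|x|} with κ = mg/ℏ² = 3.775.
P(|x| < d) = ∫_{−d}^{d} κ e^{−2κ|x|} dx = 1 − e^{−2κd} = 1 − e^{−4.991} = 0.9932.

P = 0.993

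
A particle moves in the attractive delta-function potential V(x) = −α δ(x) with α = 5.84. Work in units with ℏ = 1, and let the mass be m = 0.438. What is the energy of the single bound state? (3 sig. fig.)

The bound state is ψ(x) = √κ e^{−κ|x|}. The derivative jump ψ'(0⁺) − ψ'(0⁻) = −(2mα/ℏ²)ψ(0) fixes κ = mα/ℏ² = 2.558.
Then E = −ℏ²κ²/(2m) = −mα²/(2ℏ²) = -7.469.

E = -7.47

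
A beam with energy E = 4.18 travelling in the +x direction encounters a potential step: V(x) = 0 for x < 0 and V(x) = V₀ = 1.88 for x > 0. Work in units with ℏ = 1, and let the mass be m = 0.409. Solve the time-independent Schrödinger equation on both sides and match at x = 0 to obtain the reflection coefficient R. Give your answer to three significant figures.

R = 0.0220

The wavenumbers are k₁ = √(2mE)/ℏ = 1.849 on the left and k₂ = √(2m(E − V₀))/ℏ = 1.372 on the right.
Matching ψ and ψ′ at x = 0 gives r = (k₁ − k₂)/(k₁ + k₂), so R = r² = 0.02198 and T = 1 − R = 0.9780.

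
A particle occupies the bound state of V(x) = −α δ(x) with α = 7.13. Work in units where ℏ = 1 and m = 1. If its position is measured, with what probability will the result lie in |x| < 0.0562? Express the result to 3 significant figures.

P = 0.551

The normalised bound state is ψ = √κ e^{−κ|x|} with κ = mα/ℏ² = 7.130.
P(|x| < d) = ∫_{−d}^{d} κ e^{−2κ|x|} dx = 1 − e^{−2κd} = 1 − e^{−0.8014} = 0.5513.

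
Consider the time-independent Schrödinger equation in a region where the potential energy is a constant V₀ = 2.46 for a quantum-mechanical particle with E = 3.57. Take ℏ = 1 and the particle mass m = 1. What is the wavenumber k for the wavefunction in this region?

k = 1.49

With E > V₀ the solution is oscillatory, ψ ∝ e^{±ikx} with k = √(2m(E − V₀))/ℏ.
k = √(2 × 1 × 1.11) = 1.490.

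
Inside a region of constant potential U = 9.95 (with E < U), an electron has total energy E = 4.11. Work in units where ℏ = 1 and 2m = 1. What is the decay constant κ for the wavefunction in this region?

κ = 2.42

Since E < U the TISE in this region is ψ'' = κ²ψ with κ = √(2m(U − E))/ℏ.
κ = √(2 × 0.5 × 5.84) = 2.417.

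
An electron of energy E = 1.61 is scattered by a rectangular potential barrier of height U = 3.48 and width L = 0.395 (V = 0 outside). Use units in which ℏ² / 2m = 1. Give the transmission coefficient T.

T = 0.756

Since E < U the interior solution is evanescent with decay constant κ = √(2m(U − E))/ℏ = 1.367.
κL = 0.5402, sinh(κL) = 0.5668.
The exact tunnelling result is T⁻¹ = 1 + U² sinh²(κL) / [4E(U − E)] = 1.323, so T = 0.756.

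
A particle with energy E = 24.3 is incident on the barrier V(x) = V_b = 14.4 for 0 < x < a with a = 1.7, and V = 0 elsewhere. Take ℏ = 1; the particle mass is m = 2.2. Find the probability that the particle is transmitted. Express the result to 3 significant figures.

E > V_b: inside the barrier k₂ = √(2m(E − V_b))/ℏ = 6.600, k₂a = 11.22.
Matching at both interfaces gives T⁻¹ = 1 + V_b² sin²(k₂a) / [4E(E − V_b)] = 1.205, hence T = 0.830.

T = 0.830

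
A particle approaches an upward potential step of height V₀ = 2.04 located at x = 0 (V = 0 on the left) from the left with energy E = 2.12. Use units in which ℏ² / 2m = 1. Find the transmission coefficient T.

The wavenumbers are k₁ = √(2mE)/ℏ = 1.456 on the left and k₂ = √(2m(E − V₀))/ℏ = 0.2828 on the right.
Continuity of ψ and ψ′ at the step yields the reflection amplitude r = (k₁ − k₂)/(k₁ + k₂) = 0.6747; thus R = |r|² = 0.4552, T = 0.5448.

T = 0.545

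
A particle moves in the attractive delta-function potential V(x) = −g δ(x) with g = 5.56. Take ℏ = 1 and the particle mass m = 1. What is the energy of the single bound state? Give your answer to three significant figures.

E = -15.5

The bound state is ψ(x) = √κ e^{−κ|x|}. The derivative jump ψ'(0⁺) − ψ'(0⁻) = −(2mg/ℏ²)ψ(0) fixes κ = mg/ℏ² = 5.560.
Then E = −ℏ²κ²/(2m) = −mg²/(2ℏ²) = -15.46.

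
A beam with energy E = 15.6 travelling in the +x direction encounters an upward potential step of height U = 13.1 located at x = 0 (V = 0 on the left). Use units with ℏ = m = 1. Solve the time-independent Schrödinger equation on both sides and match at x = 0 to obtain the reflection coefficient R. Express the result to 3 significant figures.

R = 0.183

On each side the TISE gives plane waves with k = √(2m(E − V))/ℏ: k₁ = √(2·1·15.6) = 5.586, k₂ = √(2·1·2.5) = 2.236.
Matching ψ and ψ′ at x = 0 gives r = (k₁ − k₂)/(k₁ + k₂), so R = r² = 0.1834 and T = 1 − R = 0.8166.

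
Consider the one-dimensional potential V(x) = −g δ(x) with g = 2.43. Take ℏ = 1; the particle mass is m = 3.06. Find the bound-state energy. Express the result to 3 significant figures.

E = -9.03

The bound state is ψ(x) = √κ e^{−κ|x|}. The derivative jump ψ'(0⁺) − ψ'(0⁻) = −(2mg/ℏ²)ψ(0) fixes κ = mg/ℏ² = 7.436.
Then E = −ℏ²κ²/(2m) = −mg²/(2ℏ²) = -9.034.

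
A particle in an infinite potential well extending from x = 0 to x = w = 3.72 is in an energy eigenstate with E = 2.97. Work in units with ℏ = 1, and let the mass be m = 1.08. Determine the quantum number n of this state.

n = 3

From E_n = n²π²ℏ²/(2mw²) invert to n = √(2mw²E)/(πℏ).
n = (3.72/π) × √(2 × 1.08 × 2.97) = 2.999 → n = 3.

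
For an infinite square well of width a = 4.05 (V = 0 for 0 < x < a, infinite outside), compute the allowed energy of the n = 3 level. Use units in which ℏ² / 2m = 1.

E = 5.42

The infinite-well eigenfunctions ψ_n = √(2/a) sin(nπx/a) vanish at both walls, giving E_n = n²π²ℏ²/(2ma²).
E_3 = 3² × π² / (2 × 0.5 × 4.05²) = 5.415.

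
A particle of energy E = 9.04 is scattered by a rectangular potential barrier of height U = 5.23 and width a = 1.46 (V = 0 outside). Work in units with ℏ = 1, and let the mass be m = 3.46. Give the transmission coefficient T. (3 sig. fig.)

Above the barrier the interior wavenumber is k₂ = √(2m(E − U))/ℏ = 5.135, giving phase k₂a = 7.497.
T = [1 + U² sin²(k₂a) / (4E(E − U))]⁻¹ = 1/1.174 = 0.852.

T = 0.852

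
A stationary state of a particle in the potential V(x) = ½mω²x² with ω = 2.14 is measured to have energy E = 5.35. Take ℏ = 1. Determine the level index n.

E_n = ℏω(n + ½) ⇒ n = E/(ℏω) − ½ = 5.35/2.14 − 0.5 = 2.000 → n = 2.

n = 2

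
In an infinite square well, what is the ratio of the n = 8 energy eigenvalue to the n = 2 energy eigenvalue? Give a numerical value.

E_n = n²π²ℏ²/(2mL²) so the ratio is n₂²/n₁² = 64/4 = 16.

16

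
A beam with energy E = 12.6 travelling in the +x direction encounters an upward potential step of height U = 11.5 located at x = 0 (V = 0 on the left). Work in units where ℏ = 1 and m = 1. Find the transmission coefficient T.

The wavenumbers are k₁ = √(2mE)/ℏ = 5.020 on the left and k₂ = √(2m(E − U))/ℏ = 1.483 on the right.
Matching ψ and ψ′ at x = 0 gives r = (k₁ − k₂)/(k₁ + k₂), so R = r² = 0.2958 and T = 1 − R = 0.7042.

T = 0.704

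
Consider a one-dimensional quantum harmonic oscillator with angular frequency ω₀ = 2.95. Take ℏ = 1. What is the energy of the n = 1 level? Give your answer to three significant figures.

E = 4.43

The oscillator eigenvalues are E_n = ℏω₀(n + ½), so E_1 = 2.95 × 1.5 = 4.425.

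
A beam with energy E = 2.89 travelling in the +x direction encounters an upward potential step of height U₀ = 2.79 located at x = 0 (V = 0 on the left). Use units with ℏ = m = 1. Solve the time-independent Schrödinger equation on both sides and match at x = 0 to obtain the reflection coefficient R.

R = 0.471

On each side the TISE gives plane waves with k = √(2m(E − V))/ℏ: k₁ = √(2·1·2.89) = 2.404, k₂ = √(2·1·0.1) = 0.4472.
Matching ψ and ψ′ at x = 0 gives r = (k₁ − k₂)/(k₁ + k₂), so R = r² = 0.4710 and T = 1 − R = 0.5290.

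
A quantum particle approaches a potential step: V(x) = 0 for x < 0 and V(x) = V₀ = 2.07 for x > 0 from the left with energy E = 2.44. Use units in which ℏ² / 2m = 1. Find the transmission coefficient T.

T = 0.807

The wavenumbers are k₁ = √(2mE)/ℏ = 1.562 on the left and k₂ = √(2m(E − V₀))/ℏ = 0.6083 on the right.
Matching ψ and ψ′ at x = 0 gives r = (k₁ − k₂)/(k₁ + k₂), so R = r² = 0.1931 and T = 1 − R = 0.8069.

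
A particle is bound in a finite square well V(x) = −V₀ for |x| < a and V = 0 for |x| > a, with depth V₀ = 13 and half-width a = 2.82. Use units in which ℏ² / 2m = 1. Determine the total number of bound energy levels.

N = 7

The dimensionless depth is z₀ = a√(2mV₀)/ℏ = 2.82 × √(13.00) = 10.17.
A new bound state (alternating even/odd) appears each time z₀ passes a multiple of π/2, so N = ⌊2z₀/π⌋ + 1 = ⌊6.473⌋ + 1 = 7.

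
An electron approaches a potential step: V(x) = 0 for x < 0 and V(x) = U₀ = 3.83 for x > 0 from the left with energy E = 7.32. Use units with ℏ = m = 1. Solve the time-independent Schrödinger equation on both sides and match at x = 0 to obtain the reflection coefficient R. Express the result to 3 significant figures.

R = 0.0335

On each side the TISE gives plane waves with k = √(2m(E − V))/ℏ: k₁ = √(2·1·7.32) = 3.826, k₂ = √(2·1·3.49) = 2.642.
Continuity of ψ and ψ′ at the step yields the reflection amplitude r = (k₁ − k₂)/(k₁ + k₂) = 0.1831; thus R = |r|² = 0.03352, T = 0.9665.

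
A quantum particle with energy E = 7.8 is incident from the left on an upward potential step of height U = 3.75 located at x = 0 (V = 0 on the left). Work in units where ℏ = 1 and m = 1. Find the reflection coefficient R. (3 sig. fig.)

The wavenumbers are k₁ = √(2mE)/ℏ = 3.950 on the left and k₂ = √(2m(E − U))/ℏ = 2.846 on the right.
Continuity of ψ and ψ′ at the step yields the reflection amplitude r = (k₁ − k₂)/(k₁ + k₂) = 0.1624; thus R = |r|² = 0.02637, T = 0.9736.

R = 0.0264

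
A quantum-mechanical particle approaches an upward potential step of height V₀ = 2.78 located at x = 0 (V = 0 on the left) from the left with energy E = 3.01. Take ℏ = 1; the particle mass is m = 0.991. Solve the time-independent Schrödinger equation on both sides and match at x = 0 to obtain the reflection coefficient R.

R = 0.321

On each side the TISE gives plane waves with k = √(2m(E − V))/ℏ: k₁ = √(2·0.991·3.01) = 2.443, k₂ = √(2·0.991·0.23) = 0.6752.
Continuity of ψ and ψ′ at the step yields the reflection amplitude r = (k₁ − k₂)/(k₁ + k₂) = 0.5669; thus R = |r|² = 0.3213, T = 0.6787.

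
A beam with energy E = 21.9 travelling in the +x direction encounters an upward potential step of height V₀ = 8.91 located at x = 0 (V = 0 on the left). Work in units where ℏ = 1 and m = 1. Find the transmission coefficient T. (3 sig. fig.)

T = 0.983

On each side the TISE gives plane waves with k = √(2m(E − V))/ℏ: k₁ = √(2·1·21.9) = 6.618, k₂ = √(2·1·12.99) = 5.097.
Matching ψ and ψ′ at x = 0 gives r = (k₁ − k₂)/(k₁ + k₂), so R = r² = 0.01686 and T = 1 − R = 0.9831.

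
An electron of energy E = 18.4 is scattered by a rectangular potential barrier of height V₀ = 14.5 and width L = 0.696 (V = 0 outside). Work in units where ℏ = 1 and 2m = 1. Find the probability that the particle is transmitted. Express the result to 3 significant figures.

E > V₀: inside the barrier k₂ = √(2m(E − V₀))/ℏ = 1.975, k₂L = 1.374.
Matching at both interfaces gives T⁻¹ = 1 + V₀² sin²(k₂L) / [4E(E − V₀)] = 1.705, hence T = 0.587.

T = 0.587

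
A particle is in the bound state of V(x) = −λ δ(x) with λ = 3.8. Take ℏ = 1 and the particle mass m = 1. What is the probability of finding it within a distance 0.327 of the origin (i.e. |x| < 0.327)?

The normalised bound state is ψ = √κ e^{−κ|x|} with κ = mλ/ℏ² = 3.800.
P(|x| < d) = ∫_{−d}^{d} κ e^{−2κ|x|} dx = 1 − e^{−2κd} = 1 − e^{−2.485} = 0.9167.

P = 0.917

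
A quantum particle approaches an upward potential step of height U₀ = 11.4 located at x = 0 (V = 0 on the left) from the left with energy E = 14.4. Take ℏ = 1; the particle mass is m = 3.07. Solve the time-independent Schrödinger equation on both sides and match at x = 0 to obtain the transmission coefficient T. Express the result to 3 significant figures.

The wavenumbers are k₁ = √(2mE)/ℏ = 9.403 on the left and k₂ = √(2m(E − U₀))/ℏ = 4.292 on the right.
Continuity of ψ and ψ′ at the step yields the reflection amplitude r = (k₁ − k₂)/(k₁ + k₂) = 0.3732; thus R = |r|² = 0.1393, T = 0.8607.

T = 0.861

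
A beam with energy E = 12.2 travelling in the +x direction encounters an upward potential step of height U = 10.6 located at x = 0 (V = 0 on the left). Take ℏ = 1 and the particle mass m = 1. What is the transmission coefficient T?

T = 0.781

On each side the TISE gives plane waves with k = √(2m(E − V))/ℏ: k₁ = √(2·1·12.2) = 4.940, k₂ = √(2·1·1.6) = 1.789.
Matching ψ and ψ′ at x = 0 gives r = (k₁ − k₂)/(k₁ + k₂), so R = r² = 0.2193 and T = 1 − R = 0.7807.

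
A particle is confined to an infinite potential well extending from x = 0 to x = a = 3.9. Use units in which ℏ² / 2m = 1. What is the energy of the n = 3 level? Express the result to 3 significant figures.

E = 5.84

The infinite-well eigenfunctions ψ_n = √(2/a) sin(nπx/a) vanish at both walls, giving E_n = n²π²ℏ²/(2ma²).
E_3 = 3² × π² / (2 × 0.5 × 3.9²) = 5.840.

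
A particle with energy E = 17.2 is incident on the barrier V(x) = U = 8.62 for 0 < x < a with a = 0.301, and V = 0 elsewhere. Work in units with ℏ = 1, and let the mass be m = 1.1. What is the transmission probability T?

T = 0.895

E > U: inside the barrier k₂ = √(2m(E − U))/ℏ = 4.345, k₂a = 1.308.
Matching at both interfaces gives T⁻¹ = 1 + U² sin²(k₂a) / [4E(E − U)] = 1.117, hence T = 0.895.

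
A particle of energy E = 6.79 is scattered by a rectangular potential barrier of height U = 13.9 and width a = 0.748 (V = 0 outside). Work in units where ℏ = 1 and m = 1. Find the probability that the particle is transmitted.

E < U: inside the barrier ψ ∝ e^{±κx} with κ = √(2m(U − E))/ℏ = 3.771.
κa = 2.821, sinh(κa) = 8.364.
Matching ψ, ψ′ at both faces gives T = [1 + U² sinh²(κa) / (4E(U − E))]⁻¹ = 1/71.00 = 0.0141.

T = 0.0141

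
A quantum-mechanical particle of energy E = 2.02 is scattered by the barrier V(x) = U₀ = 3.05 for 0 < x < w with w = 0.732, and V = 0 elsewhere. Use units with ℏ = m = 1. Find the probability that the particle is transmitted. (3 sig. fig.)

T = 0.362

Since E < U₀ the interior solution is evanescent with decay constant κ = √(2m(U₀ − E))/ℏ = 1.435.
κw = 1.051, sinh(κw) = 1.255.
The exact tunnelling result is T⁻¹ = 1 + U₀² sinh²(κw) / [4E(U₀ − E)] = 2.760, so T = 0.362.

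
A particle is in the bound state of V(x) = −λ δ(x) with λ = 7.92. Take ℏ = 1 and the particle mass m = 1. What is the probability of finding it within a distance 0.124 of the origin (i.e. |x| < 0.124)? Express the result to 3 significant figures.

P = 0.860

The normalised bound state is ψ = √κ e^{−κ|x|} with κ = mλ/ℏ² = 7.920.
P(|x| < d) = ∫_{−d}^{d} κ e^{−2κ|x|} dx = 1 − e^{−2κd} = 1 − e^{−1.964} = 0.8597.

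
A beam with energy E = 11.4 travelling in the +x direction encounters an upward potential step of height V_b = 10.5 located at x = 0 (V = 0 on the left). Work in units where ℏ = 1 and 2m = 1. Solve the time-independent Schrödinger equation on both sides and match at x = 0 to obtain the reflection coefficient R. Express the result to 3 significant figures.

On each side the TISE gives plane waves with k = √(2m(E − V))/ℏ: k₁ = √(2·½·11.4) = 3.376, k₂ = √(2·½·0.9) = 0.9487.
Matching ψ and ψ′ at x = 0 gives r = (k₁ − k₂)/(k₁ + k₂), so R = r² = 0.3151 and T = 1 − R = 0.6849.

R = 0.315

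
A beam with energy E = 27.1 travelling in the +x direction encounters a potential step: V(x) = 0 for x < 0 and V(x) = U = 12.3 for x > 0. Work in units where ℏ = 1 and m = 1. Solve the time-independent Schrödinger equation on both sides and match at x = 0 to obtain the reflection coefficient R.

R = 0.0225

On each side the TISE gives plane waves with k = √(2m(E − V))/ℏ: k₁ = √(2·1·27.1) = 7.362, k₂ = √(2·1·14.8) = 5.441.
Matching ψ and ψ′ at x = 0 gives r = (k₁ − k₂)/(k₁ + k₂), so R = r² = 0.02253 and T = 1 − R = 0.9775.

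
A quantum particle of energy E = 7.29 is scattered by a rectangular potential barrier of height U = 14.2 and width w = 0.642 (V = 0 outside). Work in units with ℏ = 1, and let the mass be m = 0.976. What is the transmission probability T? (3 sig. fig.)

E < U: inside the barrier ψ ∝ e^{±κx} with κ = √(2m(U − E))/ℏ = 3.673.
κw = 2.358, sinh(κw) = 5.237.
Matching ψ, ψ′ at both faces gives T = [1 + U² sinh²(κw) / (4E(U − E))]⁻¹ = 1/28.44 = 0.0352.

T = 0.0352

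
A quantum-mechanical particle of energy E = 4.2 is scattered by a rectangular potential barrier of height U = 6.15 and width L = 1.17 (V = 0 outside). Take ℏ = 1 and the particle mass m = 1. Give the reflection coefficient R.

R = 0.966

Since E < U the interior solution is evanescent with decay constant κ = √(2m(U − E))/ℏ = 1.975.
κL = 2.311, sinh(κL) = 4.990.
The exact tunnelling result is T⁻¹ = 1 + U² sinh²(κL) / [4E(U − E)] = 29.75, so T = 0.0336.
R = 1 − T = 0.966.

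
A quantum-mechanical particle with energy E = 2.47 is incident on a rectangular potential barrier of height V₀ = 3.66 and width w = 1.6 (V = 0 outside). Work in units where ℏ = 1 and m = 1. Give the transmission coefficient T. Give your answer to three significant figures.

T = 0.0249

E < V₀: inside the barrier ψ ∝ e^{±κx} with κ = √(2m(V₀ − E))/ℏ = 1.543.
κw = 2.468, sinh(κw) = 5.859.
The exact tunnelling result is T⁻¹ = 1 + V₀² sinh²(κw) / [4E(V₀ − E)] = 40.11, so T = 0.0249.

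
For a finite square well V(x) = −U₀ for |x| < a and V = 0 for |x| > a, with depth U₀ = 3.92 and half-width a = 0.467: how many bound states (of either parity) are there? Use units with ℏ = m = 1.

The dimensionless depth is z₀ = a√(2mU₀)/ℏ = 0.467 × √(7.840) = 1.308.
A new bound state (alternating even/odd) appears each time z₀ passes a multiple of π/2, so N = ⌊2z₀/π⌋ + 1 = ⌊0.8324⌋ + 1 = 1.

N = 1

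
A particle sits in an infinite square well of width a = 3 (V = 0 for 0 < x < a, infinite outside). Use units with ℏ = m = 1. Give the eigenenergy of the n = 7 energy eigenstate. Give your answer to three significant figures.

Requiring ψ(0) = ψ(a) = 0 quantises k = nπ/a, hence E_n = ℏ²k²/2m = n²π²ℏ²/(2ma²).
E_7 = 7² × π² / (2 × 1 × 3²) = 26.87.

E = 26.9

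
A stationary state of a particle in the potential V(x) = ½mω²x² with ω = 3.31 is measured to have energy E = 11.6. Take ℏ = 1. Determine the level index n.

n = 3

Invert E_n = (n + ½)ℏω: n = E/ℏω − ½ = 3.005, so n = 3.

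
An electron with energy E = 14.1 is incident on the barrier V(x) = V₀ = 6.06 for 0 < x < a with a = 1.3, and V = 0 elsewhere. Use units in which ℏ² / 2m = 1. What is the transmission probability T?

Above the barrier the interior wavenumber is k₂ = √(2m(E − V₀))/ℏ = 2.835, giving phase k₂a = 3.686.
Matching at both interfaces gives T⁻¹ = 1 + V₀² sin²(k₂a) / [4E(E − V₀)] = 1.022, hence T = 0.979.

T = 0.979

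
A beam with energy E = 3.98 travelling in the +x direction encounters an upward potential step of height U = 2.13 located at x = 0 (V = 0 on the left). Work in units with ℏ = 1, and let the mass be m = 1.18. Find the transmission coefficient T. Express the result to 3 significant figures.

T = 0.964

The wavenumbers are k₁ = √(2mE)/ℏ = 3.065 on the left and k₂ = √(2m(E − U))/ℏ = 2.089 on the right.
Continuity of ψ and ψ′ at the step yields the reflection amplitude r = (k₁ − k₂)/(k₁ + k₂) = 0.1892; thus R = |r|² = 0.03580, T = 0.9642.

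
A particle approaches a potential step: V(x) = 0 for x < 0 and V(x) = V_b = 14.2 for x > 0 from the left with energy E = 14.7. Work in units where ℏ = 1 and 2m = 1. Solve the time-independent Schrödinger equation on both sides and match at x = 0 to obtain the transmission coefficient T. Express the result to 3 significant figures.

The wavenumbers are k₁ = √(2mE)/ℏ = 3.834 on the left and k₂ = √(2m(E − V_b))/ℏ = 0.7071 on the right.
Continuity of ψ and ψ′ at the step yields the reflection amplitude r = (k₁ − k₂)/(k₁ + k₂) = 0.6886; thus R = |r|² = 0.4741, T = 0.5259.

T = 0.526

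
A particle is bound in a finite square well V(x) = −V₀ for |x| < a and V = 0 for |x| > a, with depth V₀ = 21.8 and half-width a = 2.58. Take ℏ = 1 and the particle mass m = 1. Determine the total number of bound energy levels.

The dimensionless depth is z₀ = a√(2mV₀)/ℏ = 2.58 × √(43.60) = 17.04.
A new bound state (alternating even/odd) appears each time z₀ passes a multiple of π/2, so N = ⌊2z₀/π⌋ + 1 = ⌊10.85⌋ + 1 = 11.

N = 11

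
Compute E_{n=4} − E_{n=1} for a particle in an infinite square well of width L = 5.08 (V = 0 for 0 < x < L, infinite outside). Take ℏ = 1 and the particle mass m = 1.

E_n = n²π²ℏ²/(2mL²), so ΔE = (4² − 1²) π²ℏ²/(2mL²).
ΔE = 15 × π² / (2 × 1 × 5.08²) = 2.868.

ΔE = 2.87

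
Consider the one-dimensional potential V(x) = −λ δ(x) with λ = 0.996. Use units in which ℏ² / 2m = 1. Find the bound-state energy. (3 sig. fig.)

E = -0.248

The bound state is ψ(x) = √κ e^{−κ|x|}. The derivative jump ψ'(0⁺) − ψ'(0⁻) = −(2mλ/ℏ²)ψ(0) fixes κ = mλ/ℏ² = 0.4980.
Then E = −ℏ²κ²/(2m) = −mλ²/(2ℏ²) = -0.2480.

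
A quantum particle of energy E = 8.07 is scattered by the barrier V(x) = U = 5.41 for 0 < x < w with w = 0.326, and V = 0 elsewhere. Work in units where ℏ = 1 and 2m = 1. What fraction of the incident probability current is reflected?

R = 0.0806

E > U: inside the barrier k₂ = √(2m(E − U))/ℏ = 1.631, k₂w = 0.5317.
T = [1 + U² sin²(k₂w) / (4E(E − U))]⁻¹ = 1/1.088 = 0.919.
R = 1 − T = 0.0806.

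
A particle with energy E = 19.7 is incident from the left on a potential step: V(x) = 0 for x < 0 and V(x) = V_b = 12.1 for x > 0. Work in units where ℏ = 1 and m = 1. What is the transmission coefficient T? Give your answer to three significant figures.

The wavenumbers are k₁ = √(2mE)/ℏ = 6.277 on the left and k₂ = √(2m(E − V_b))/ℏ = 3.899 on the right.
Continuity of ψ and ψ′ at the step yields the reflection amplitude r = (k₁ − k₂)/(k₁ + k₂) = 0.2337; thus R = |r|² = 0.05462, T = 0.9454.

T = 0.945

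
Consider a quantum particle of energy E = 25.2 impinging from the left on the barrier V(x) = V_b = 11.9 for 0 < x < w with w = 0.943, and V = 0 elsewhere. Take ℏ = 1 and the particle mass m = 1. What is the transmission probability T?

T = 0.906

E > V_b: inside the barrier k₂ = √(2m(E − V_b))/ℏ = 5.158, k₂w = 4.864.
T = [1 + V_b² sin²(k₂w) / (4E(E − V_b))]⁻¹ = 1/1.103 = 0.906.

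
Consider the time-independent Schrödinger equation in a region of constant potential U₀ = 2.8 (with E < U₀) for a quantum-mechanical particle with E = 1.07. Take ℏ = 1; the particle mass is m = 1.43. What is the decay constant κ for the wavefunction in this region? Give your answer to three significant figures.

κ = 2.22

Since E < U₀ the TISE in this region is ψ'' = κ²ψ with κ = √(2m(U₀ − E))/ℏ.
κ = √(2 × 1.43 × 1.73) = 2.224.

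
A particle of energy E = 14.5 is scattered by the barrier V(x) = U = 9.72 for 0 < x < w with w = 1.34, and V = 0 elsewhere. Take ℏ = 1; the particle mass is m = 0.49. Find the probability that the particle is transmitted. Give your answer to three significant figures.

T = 0.981

Above the barrier the interior wavenumber is k₂ = √(2m(E − U))/ℏ = 2.164, giving phase k₂w = 2.900.
T = [1 + U² sin²(k₂w) / (4E(E − U))]⁻¹ = 1/1.019 = 0.981.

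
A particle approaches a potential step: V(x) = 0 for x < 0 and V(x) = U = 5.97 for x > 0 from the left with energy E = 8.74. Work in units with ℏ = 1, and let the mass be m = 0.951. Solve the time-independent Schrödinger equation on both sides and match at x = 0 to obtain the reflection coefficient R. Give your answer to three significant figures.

On each side the TISE gives plane waves with k = √(2m(E − V))/ℏ: k₁ = √(2·0.951·8.74) = 4.077, k₂ = √(2·0.951·2.77) = 2.295.
Continuity of ψ and ψ′ at the step yields the reflection amplitude r = (k₁ − k₂)/(k₁ + k₂) = 0.2796; thus R = |r|² = 0.07819, T = 0.9218.

R = 0.0782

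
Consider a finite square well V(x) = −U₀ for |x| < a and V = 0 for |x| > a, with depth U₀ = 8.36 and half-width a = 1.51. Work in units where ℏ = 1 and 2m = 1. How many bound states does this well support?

N = 3

The dimensionless depth is z₀ = a√(2mU₀)/ℏ = 1.51 × √(8.360) = 4.366.
The even/odd transcendental equations gain one root per π/2 in z₀, giving N = 1 + ⌊2z₀/π⌋ = 1 + ⌊2.779⌋ = 3.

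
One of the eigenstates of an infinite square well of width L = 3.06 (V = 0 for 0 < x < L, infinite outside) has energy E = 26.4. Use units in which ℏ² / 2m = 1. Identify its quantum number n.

n = 5

For an infinite well E_n = n²π²ℏ²/(2mL²), so n = (L/πℏ)√(2mE).
n = (3.06/π) × √(2 × 0.5 × 26.4) = 5.005 → n = 5.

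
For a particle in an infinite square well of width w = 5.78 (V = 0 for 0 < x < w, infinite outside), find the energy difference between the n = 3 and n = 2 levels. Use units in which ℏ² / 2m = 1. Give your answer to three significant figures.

E_n = n²π²ℏ²/(2mw²), so ΔE = (3² − 2²) π²ℏ²/(2mw²).
ΔE = 5 × π² / (2 × 0.5 × 5.78²) = 1.477.

ΔE = 1.48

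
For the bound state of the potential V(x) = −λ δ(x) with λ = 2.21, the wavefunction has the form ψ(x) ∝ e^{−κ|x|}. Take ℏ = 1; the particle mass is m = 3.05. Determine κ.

κ = 6.74

Integrating the TISE across x = 0 gives the cusp condition ψ'(0⁺) − ψ'(0⁻) = −(2mλ/ℏ²)ψ(0).
With ψ ∝ e^{−κ|x|} this yields −2κ = −2mλ/ℏ², so κ = mλ/ℏ² = 6.741.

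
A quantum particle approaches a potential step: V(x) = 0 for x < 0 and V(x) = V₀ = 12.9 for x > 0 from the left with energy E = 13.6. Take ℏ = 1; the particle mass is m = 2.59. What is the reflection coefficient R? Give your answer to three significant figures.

On each side the TISE gives plane waves with k = √(2m(E − V))/ℏ: k₁ = √(2·2.59·13.6) = 8.393, k₂ = √(2·2.59·0.7) = 1.904.
Continuity of ψ and ψ′ at the step yields the reflection amplitude r = (k₁ − k₂)/(k₁ + k₂) = 0.6302; thus R = |r|² = 0.3971, T = 0.6029.

R = 0.397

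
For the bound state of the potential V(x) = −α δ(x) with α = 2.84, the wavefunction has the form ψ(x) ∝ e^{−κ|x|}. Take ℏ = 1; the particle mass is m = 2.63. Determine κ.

κ = 7.47

Integrate −(ℏ²/2m)ψ'' − αδ(x)ψ = Eψ from −ε to +ε: the ψ'' term gives ψ'(0⁺) − ψ'(0⁻) and the δ term gives −(2mα/ℏ²)ψ(0).
With ψ ∝ e^{−κ|x|} this yields −2κ = −2mα/ℏ², so κ = mα/ℏ² = 7.469.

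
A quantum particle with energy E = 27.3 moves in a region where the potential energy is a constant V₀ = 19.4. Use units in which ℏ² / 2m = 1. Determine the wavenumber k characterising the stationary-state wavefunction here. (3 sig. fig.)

k = 2.81

With E > V₀ the solution is oscillatory, ψ ∝ e^{±ikx} with k = √(2m(E − V₀))/ℏ.
k = √(2 × 0.5 × 7.9) = 2.811.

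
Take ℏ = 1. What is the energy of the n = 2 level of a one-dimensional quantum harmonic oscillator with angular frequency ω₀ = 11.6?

The oscillator eigenvalues are E_n = ℏω₀(n + ½), so E_2 = 11.6 × 2.5 = 29.00.

E = 29.0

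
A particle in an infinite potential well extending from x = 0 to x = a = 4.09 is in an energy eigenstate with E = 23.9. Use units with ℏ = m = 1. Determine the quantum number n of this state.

From E_n = n²π²ℏ²/(2ma²) invert to n = √(2ma²E)/(πℏ).
n = (4.09/π) × √(2 × 1 × 23.9) = 9.001 → n = 9.

n = 9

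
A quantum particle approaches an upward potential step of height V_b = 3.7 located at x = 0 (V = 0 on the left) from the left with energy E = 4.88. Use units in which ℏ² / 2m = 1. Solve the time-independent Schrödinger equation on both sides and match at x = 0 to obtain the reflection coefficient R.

R = 0.116

On each side the TISE gives plane waves with k = √(2m(E − V))/ℏ: k₁ = √(2·½·4.88) = 2.209, k₂ = √(2·½·1.18) = 1.086.
Continuity of ψ and ψ′ at the step yields the reflection amplitude r = (k₁ − k₂)/(k₁ + k₂) = 0.3407; thus R = |r|² = 0.1161, T = 0.8839.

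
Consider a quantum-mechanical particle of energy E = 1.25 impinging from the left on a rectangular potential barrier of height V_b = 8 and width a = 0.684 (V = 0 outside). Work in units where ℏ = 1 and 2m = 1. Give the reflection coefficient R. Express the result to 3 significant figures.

R = 0.940

Since E < V_b the interior solution is evanescent with decay constant κ = √(2m(V_b − E))/ℏ = 2.598.
κa = 1.777, sinh(κa) = 2.872.
The exact tunnelling result is T⁻¹ = 1 + V_b² sinh²(κa) / [4E(V_b − E)] = 16.64, so T = 0.0601.
R = 1 − T = 0.940.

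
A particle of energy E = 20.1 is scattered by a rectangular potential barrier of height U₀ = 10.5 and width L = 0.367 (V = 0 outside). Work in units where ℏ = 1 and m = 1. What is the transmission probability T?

Above the barrier the interior wavenumber is k₂ = √(2m(E − U₀))/ℏ = 4.382, giving phase k₂L = 1.608.
T = [1 + U₀² sin²(k₂L) / (4E(E − U₀))]⁻¹ = 1/1.143 = 0.875.

T = 0.875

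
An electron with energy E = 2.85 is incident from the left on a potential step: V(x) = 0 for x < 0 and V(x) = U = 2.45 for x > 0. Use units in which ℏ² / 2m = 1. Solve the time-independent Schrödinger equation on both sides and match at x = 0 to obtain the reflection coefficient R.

The wavenumbers are k₁ = √(2mE)/ℏ = 1.688 on the left and k₂ = √(2m(E − U))/ℏ = 0.6325 on the right.
Matching ψ and ψ′ at x = 0 gives r = (k₁ − k₂)/(k₁ + k₂), so R = r² = 0.2070 and T = 1 − R = 0.7930.

R = 0.207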